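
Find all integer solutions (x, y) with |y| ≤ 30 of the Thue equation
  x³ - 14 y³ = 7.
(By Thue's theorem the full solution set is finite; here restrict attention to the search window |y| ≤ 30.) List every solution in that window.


The equation is x³ - 14y³ = 7. For fixed y, x³ = 14·y³ + 7, so a solution requires the RHS to be a perfect cube.
Strategy: iterate y from -30 to 30, compute RHS = 14·y³ + 7, and check whether it is a (positive or negative) perfect cube.
Check small values of y:
  y = 0: RHS = 7 is not a perfect cube.
  y = 1: RHS = 21 is not a perfect cube.
  y = -1: RHS = -7 is not a perfect cube.
  y = 2: RHS = 119 is not a perfect cube.
  y = -2: RHS = -105 is not a perfect cube.
  y = 3: RHS = 385 is not a perfect cube.
  y = -3: RHS = -371 is not a perfect cube.
Continuing the search up to |y| = 30 finds no solutions either.
No (x, y) in the scanned range satisfies the equation.

No integer solutions with |y| ≤ 30.


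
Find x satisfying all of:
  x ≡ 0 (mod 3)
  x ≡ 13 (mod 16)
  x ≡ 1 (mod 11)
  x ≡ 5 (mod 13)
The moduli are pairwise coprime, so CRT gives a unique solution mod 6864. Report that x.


Product of moduli M = 3 · 16 · 11 · 13 = 6864.
Merge one congruence at a time:
  Start: x ≡ 0 (mod 3).
  Combine with x ≡ 13 (mod 16); new modulus lcm = 48.
    Write x = 0 + 3·t and substitute into x ≡ 13 (mod 16): 3·t ≡ 13 − 0 = 13 (mod 16).
    The inverse of 3 mod 16 is 11 (since 3·11 = 33 = 2·16 + 1), so t ≡ 11·13 = 143 ≡ 15 (mod 16).
    Then x = 0 + 3·15 = 45, valid modulo lcm(3, 16) = 48: x ≡ 45 (mod 48).
  Combine with x ≡ 1 (mod 11); new modulus lcm = 528.
    Write x = 45 + 48·t and substitute into x ≡ 1 (mod 11): 48·t ≡ 1 − 45 = -44 (mod 11).
    Reduce coefficients mod 11: 4·t ≡ 0 (mod 11).
    The inverse of 4 mod 11 is 3 (since 4·3 = 12 = 1·11 + 1), so t ≡ 3·0 = 0 ≡ 0 (mod 11).
    Then x = 45 + 48·0 = 45, valid modulo lcm(48, 11) = 528: x ≡ 45 (mod 528).
  Combine with x ≡ 5 (mod 13); new modulus lcm = 6864.
    Write x = 45 + 528·t and substitute into x ≡ 5 (mod 13): 528·t ≡ 5 − 45 = -40 (mod 13).
    Reduce coefficients mod 13: 8·t ≡ 12 (mod 13).
    The inverse of 8 mod 13 is 5 (since 8·5 = 40 = 3·13 + 1), so t ≡ 5·12 = 60 ≡ 8 (mod 13).
    Then x = 45 + 528·8 = 4269, valid modulo lcm(528, 13) = 6864: x ≡ 4269 (mod 6864).
Verify against each original: 4269 mod 3 = 0, 4269 mod 16 = 13, 4269 mod 11 = 1, 4269 mod 13 = 5.

x ≡ 4269 (mod 6864).


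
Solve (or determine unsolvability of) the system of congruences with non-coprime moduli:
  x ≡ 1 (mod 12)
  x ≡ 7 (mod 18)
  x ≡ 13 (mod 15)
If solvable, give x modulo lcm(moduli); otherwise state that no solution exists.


Moduli 12, 18, 15 are not pairwise coprime, so CRT works modulo lcm(m_i) when all pairwise compatibility conditions hold.
Pairwise compatibility: gcd(m_i, m_j) must divide a_i - a_j for every pair.
Merge one congruence at a time:
  Start: x ≡ 1 (mod 12).
  Combine with x ≡ 7 (mod 18): gcd(12, 18) = 6; 7 - 1 = 6, which IS divisible by 6, so compatible.
    Write x = 1 + 12·t and substitute into x ≡ 7 (mod 18): 12·t ≡ 7 − 1 = 6 (mod 18).
    Divide the congruence (and modulus) by g = 6: 2·t ≡ 1 (mod 3).
    The inverse of 2 mod 3 is 2 (since 2·2 = 4 = 1·3 + 1), so t ≡ 2·1 = 2 ≡ 2 (mod 3).
    Then x = 1 + 12·2 = 25, valid modulo lcm(12, 18) = 36: x ≡ 25 (mod 36).
  Combine with x ≡ 13 (mod 15): gcd(36, 15) = 3; 13 - 25 = -12, which IS divisible by 3, so compatible.
    Write x = 25 + 36·t and substitute into x ≡ 13 (mod 15): 36·t ≡ 13 − 25 = -12 (mod 15).
    Divide the congruence (and modulus) by g = 3: 12·t ≡ -4 (mod 5).
    Reduce coefficients mod 5: 2·t ≡ 1 (mod 5).
    The inverse of 2 mod 5 is 3 (since 2·3 = 6 = 1·5 + 1), so t ≡ 3·1 = 3 ≡ 3 (mod 5).
    Then x = 25 + 36·3 = 133, valid modulo lcm(36, 15) = 180: x ≡ 133 (mod 180).
Verify: 133 mod 12 = 1, 133 mod 18 = 7, 133 mod 15 = 13.

x ≡ 133 (mod 180).


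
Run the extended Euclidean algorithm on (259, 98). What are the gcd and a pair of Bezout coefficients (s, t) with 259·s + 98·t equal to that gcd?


Euclidean algorithm on (259, 98) — divide until remainder is 0:
  259 = 2 · 98 + 63
  98 = 1 · 63 + 35
  63 = 1 · 35 + 28
  35 = 1 · 28 + 7
  28 = 4 · 7 + 0
gcd(259, 98) = 7.
Track Bezout coefficients alongside the remainders: start with r₀ = 259 = a·1 + b·0 (s = 1, t = 0) and r₁ = 98 = a·0 + b·1 (s = 0, t = 1); each new remainder r_{k+1} = r_{k-1} − q_k·r_k inherits s_{k+1} = s_{k-1} − q_k·s_k, t_{k+1} = t_{k-1} − q_k·t_k, so r_k = a·s_k + b·t_k at every step:
  q = 2: r = 63, s = 1 − 2·0 = 1, t = 0 − 2·1 = -2  (check: 259·1 + 98·(-2) = 63)
  q = 1: r = 35, s = 0 − 1·1 = -1, t = 1 − 1·(-2) = 3  (check: 259·(-1) + 98·3 = 35)
  q = 1: r = 28, s = 1 − 1·(-1) = 2, t = -2 − 1·3 = -5  (check: 259·2 + 98·(-5) = 28)
  q = 1: r = 7, s = -1 − 1·2 = -3, t = 3 − 1·(-5) = 8  (check: 259·(-3) + 98·8 = 7)
The row with r = 7 (the gcd) gives the Bezout coefficients s = -3, t = 8.
Result: 259 · (-3) + 98 · (8) = 7.

gcd(259, 98) = 7; s = -3, t = 8 (check: 259·(-3) + 98·8 = 7).


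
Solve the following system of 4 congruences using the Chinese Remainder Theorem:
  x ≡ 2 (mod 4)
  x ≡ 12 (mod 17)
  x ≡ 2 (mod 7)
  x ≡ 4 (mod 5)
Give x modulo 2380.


Product of moduli M = 4 · 17 · 7 · 5 = 2380.
Merge one congruence at a time:
  Start: x ≡ 2 (mod 4).
  Combine with x ≡ 12 (mod 17); new modulus lcm = 68.
    Write x = 2 + 4·t and substitute into x ≡ 12 (mod 17): 4·t ≡ 12 − 2 = 10 (mod 17).
    The inverse of 4 mod 17 is 13 (since 4·13 = 52 = 3·17 + 1), so t ≡ 13·10 = 130 ≡ 11 (mod 17).
    Then x = 2 + 4·11 = 46, valid modulo lcm(4, 17) = 68: x ≡ 46 (mod 68).
  Combine with x ≡ 2 (mod 7); new modulus lcm = 476.
    Write x = 46 + 68·t and substitute into x ≡ 2 (mod 7): 68·t ≡ 2 − 46 = -44 (mod 7).
    Reduce coefficients mod 7: 5·t ≡ 5 (mod 7).
    The inverse of 5 mod 7 is 3 (since 5·3 = 15 = 2·7 + 1), so t ≡ 3·5 = 15 ≡ 1 (mod 7).
    Then x = 46 + 68·1 = 114, valid modulo lcm(68, 7) = 476: x ≡ 114 (mod 476).
  Combine with x ≡ 4 (mod 5); new modulus lcm = 2380.
    Write x = 114 + 476·t and substitute into x ≡ 4 (mod 5): 476·t ≡ 4 − 114 = -110 (mod 5).
    Reduce coefficients mod 5: 1·t ≡ 0 (mod 5).
    So t ≡ 0 (mod 5).
    Then x = 114 + 476·0 = 114, valid modulo lcm(476, 5) = 2380: x ≡ 114 (mod 2380).
Verify against each original: 114 mod 4 = 2, 114 mod 17 = 12, 114 mod 7 = 2, 114 mod 5 = 4.

x ≡ 114 (mod 2380).


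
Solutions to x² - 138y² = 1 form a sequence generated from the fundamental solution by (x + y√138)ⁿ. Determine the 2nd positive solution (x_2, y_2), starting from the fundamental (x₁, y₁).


Step 1: Find the fundamental solution (x₁, y₁) of x² - 138y² = 1.
  Expand √138 as a continued fraction. a₀ = ⌊√138⌋ = 11; iterate m_{k+1} = d_k·a_k − m_k, d_{k+1} = (138 − m_{k+1}²)/d_k, a_{k+1} = ⌊(a₀ + m_{k+1})/d_{k+1}⌋ (starting m₀ = 0, d₀ = 1), with convergents p_k = a_k·p_{k-1} + p_{k-2}, q_k = a_k·q_{k-1} + q_{k-2} (p₋₁ = 1, q₋₁ = 0):
  k = 0: a₀ = 11; p₀/q₀ = 11/1; p₀² − 138·q₀² = 121 − 138 = -17.
  k = 1: m = 11, d = 17, a = ⌊(11 + 11)/17⌋ = 1; p/q = (1·11 + 1)/(1·1 + 0) = 12/1; p² − 138·q² = 144 − 138 = 6.
  k = 2: m = 6, d = 6, a = ⌊(11 + 6)/6⌋ = 2; p/q = (2·12 + 11)/(2·1 + 1) = 35/3; p² − 138·q² = 1225 − 1242 = -17.
  k = 3: m = 6, d = 17, a = ⌊(11 + 6)/17⌋ = 1; p/q = (1·35 + 12)/(1·3 + 1) = 47/4; p² − 138·q² = 2209 − 2208 = 1.
  The first convergent with p² − 138·q² = 1 gives the fundamental solution (x₁, y₁) = (47, 4).
Step 2: Apply the recurrence (x_{n+1}, y_{n+1}) = (x₁x_n + 138y₁y_n, x₁y_n + y₁x_n) repeatedly.
  From (x_1, y_1) = (47, 4): x_2 = 47·47 + 138·4·4 = 4417; y_2 = 47·4 + 4·47 = 376.
Step 3: Verify x_2² - 138·y_2² = 19509889 - 19509888 = 1 (should be 1). ✓

(x_1, y_1) = (47, 4); (x_2, y_2) = (4417, 376).


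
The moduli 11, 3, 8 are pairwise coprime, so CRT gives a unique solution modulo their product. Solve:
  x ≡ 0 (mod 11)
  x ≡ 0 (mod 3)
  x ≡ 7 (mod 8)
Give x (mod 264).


Moduli 11, 3, 8 are pairwise coprime; by CRT there is a unique solution modulo M = 11 · 3 · 8 = 264.
Solve pairwise, accumulating the modulus:
  Start with x ≡ 0 (mod 11).
  Combine with x ≡ 0 (mod 3): since gcd(11, 3) = 1, we get a unique residue mod 33.
    Write x = 0 + 11·t and substitute into x ≡ 0 (mod 3): 11·t ≡ 0 − 0 = 0 (mod 3).
    Reduce coefficients mod 3: 2·t ≡ 0 (mod 3).
    The inverse of 2 mod 3 is 2 (since 2·2 = 4 = 1·3 + 1), so t ≡ 2·0 = 0 ≡ 0 (mod 3).
    Then x = 0 + 11·0 = 0, valid modulo lcm(11, 3) = 33: x ≡ 0 (mod 33).
  Combine with x ≡ 7 (mod 8): since gcd(33, 8) = 1, we get a unique residue mod 264.
    Write x = 0 + 33·t and substitute into x ≡ 7 (mod 8): 33·t ≡ 7 − 0 = 7 (mod 8).
    Reduce coefficients mod 8: 1·t ≡ 7 (mod 8).
    So t ≡ 7 (mod 8).
    Then x = 0 + 33·7 = 231, valid modulo lcm(33, 8) = 264: x ≡ 231 (mod 264).
Verify: 231 mod 11 = 0 ✓, 231 mod 3 = 0 ✓, 231 mod 8 = 7 ✓.

x ≡ 231 (mod 264).


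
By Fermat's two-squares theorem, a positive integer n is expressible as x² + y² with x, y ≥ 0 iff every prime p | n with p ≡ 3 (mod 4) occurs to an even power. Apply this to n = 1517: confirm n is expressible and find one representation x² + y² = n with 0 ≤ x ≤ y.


Step 1: Factor n = 1517 = 37 · 41.
Step 2: Check the mod-4 condition on each prime factor: 37 ≡ 1 (mod 4), exponent 1; 41 ≡ 1 (mod 4), exponent 1.
All primes ≡ 3 (mod 4) appear to even exponent (or don't appear), so by the two-squares theorem n IS expressible as a sum of two squares.
Step 3: Build a representation. Here n = 37 · 41 is a product of primes ≡ 1 (mod 4). Each prime p ≡ 1 (mod 4) is itself a sum of two squares; find a² by testing p − a² for a perfect square:
  37: 37 − 1² = 36 = 6² ⇒ 37 = 1² + 6².
  41: 41 − 1² = 40, 41 − 2² = 37, 41 − 3² = 32, 41 − 4² = 25 = 5² ⇒ 41 = 4² + 5².
  Combine using the Brahmagupta–Fibonacci identity (a² + b²)(c² + d²) = (ac − bd)² + (ad + bc)² = (ac + bd)² + (ad − bc)²:
  37 · 41 = 1517: from (1² + 6²)(4² + 5²), take (1·4 − 6·5, 1·5 + 6·4) = (4 − 30, 5 + 24) = (-26, 29); dropping signs (only squares matter) gives (26, 29); check 26² + 29² = 676 + 841 = 1517 ✓.
Step 4: Order so x ≤ y and verify: 26² + 29² = 676 + 841 = 1517 = n. ✓

n = 1517 = 26² + 29² (one valid representation with x ≤ y).


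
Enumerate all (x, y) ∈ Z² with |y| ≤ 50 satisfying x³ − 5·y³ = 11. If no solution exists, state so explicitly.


The equation is x³ - 5y³ = 11. For fixed y, x³ = 5·y³ + 11, so a solution requires the RHS to be a perfect cube.
Strategy: iterate y from -50 to 50, compute RHS = 5·y³ + 11, and check whether it is a (positive or negative) perfect cube.
Check small values of y:
  y = 0: RHS = 11 is not a perfect cube.
  y = 1: RHS = 16 is not a perfect cube.
  y = -1: RHS = 6 is not a perfect cube.
  y = 2: RHS = 51 is not a perfect cube.
  y = -2: RHS = -29 is not a perfect cube.
  y = 3: RHS = 146 is not a perfect cube.
  y = -3: RHS = -124 is not a perfect cube.
Continuing the search up to |y| = 50 finds no solutions either.
No (x, y) in the scanned range satisfies the equation.

No integer solutions with |y| ≤ 50.


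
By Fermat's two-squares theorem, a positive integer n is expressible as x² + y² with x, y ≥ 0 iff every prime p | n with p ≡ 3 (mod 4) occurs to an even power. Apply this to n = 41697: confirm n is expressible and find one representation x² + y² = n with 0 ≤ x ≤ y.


Step 1: Factor n = 41697 = 3^2 · 41 · 113.
Step 2: Check the mod-4 condition on each prime factor: 3 ≡ 3 (mod 4), exponent 2 (must be even); 41 ≡ 1 (mod 4), exponent 1; 113 ≡ 1 (mod 4), exponent 1.
All primes ≡ 3 (mod 4) appear to even exponent (or don't appear), so by the two-squares theorem n IS expressible as a sum of two squares.
Step 3: Build a representation. Group n = k² · m with k = 3 and m = 41 · 113 = 4633 (a product of primes ≡ 1 (mod 4)); a representation of m scales to one of n via (k·x)² + (k·y)² = k²(x² + y²). Each prime p ≡ 1 (mod 4) is itself a sum of two squares; find a² by testing p − a² for a perfect square:
  41: 41 − 1² = 40, 41 − 2² = 37, 41 − 3² = 32, 41 − 4² = 25 = 5² ⇒ 41 = 4² + 5².
  113: 113 − 1² = 112, 113 − 2² = 109, 113 − 3² = 104, 113 − 4² = 97, 113 − 5² = 88, 113 − 6² = 77, 113 − 7² = 64 = 8² ⇒ 113 = 7² + 8².
  Combine using the Brahmagupta–Fibonacci identity (a² + b²)(c² + d²) = (ac − bd)² + (ad + bc)² = (ac + bd)² + (ad − bc)²:
  41 · 113 = 4633: from (4² + 5²)(7² + 8²), take (4·7 − 5·8, 4·8 + 5·7) = (28 − 40, 32 + 35) = (-12, 67); dropping signs (only squares matter) gives (12, 67); check 12² + 67² = 144 + 4489 = 4633 ✓.
  Scale by k = 3: (3·12, 3·67) = (36, 201).
Step 4: Order so x ≤ y and verify: 36² + 201² = 1296 + 40401 = 41697 = n. ✓

n = 41697 = 36² + 201² (one valid representation with x ≤ y).


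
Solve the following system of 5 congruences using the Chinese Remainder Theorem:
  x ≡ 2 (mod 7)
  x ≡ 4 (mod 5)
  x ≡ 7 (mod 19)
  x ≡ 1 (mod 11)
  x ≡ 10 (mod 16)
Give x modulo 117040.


Product of moduli M = 7 · 5 · 19 · 11 · 16 = 117040.
Merge one congruence at a time:
  Start: x ≡ 2 (mod 7).
  Combine with x ≡ 4 (mod 5); new modulus lcm = 35.
    Write x = 2 + 7·t and substitute into x ≡ 4 (mod 5): 7·t ≡ 4 − 2 = 2 (mod 5).
    Reduce coefficients mod 5: 2·t ≡ 2 (mod 5).
    The inverse of 2 mod 5 is 3 (since 2·3 = 6 = 1·5 + 1), so t ≡ 3·2 = 6 ≡ 1 (mod 5).
    Then x = 2 + 7·1 = 9, valid modulo lcm(7, 5) = 35: x ≡ 9 (mod 35).
  Combine with x ≡ 7 (mod 19); new modulus lcm = 665.
    Write x = 9 + 35·t and substitute into x ≡ 7 (mod 19): 35·t ≡ 7 − 9 = -2 (mod 19).
    Reduce coefficients mod 19: 16·t ≡ 17 (mod 19).
    The inverse of 16 mod 19 is 6 (since 16·6 = 96 = 5·19 + 1), so t ≡ 6·17 = 102 ≡ 7 (mod 19).
    Then x = 9 + 35·7 = 254, valid modulo lcm(35, 19) = 665: x ≡ 254 (mod 665).
  Combine with x ≡ 1 (mod 11); new modulus lcm = 7315.
    Write x = 254 + 665·t and substitute into x ≡ 1 (mod 11): 665·t ≡ 1 − 254 = -253 (mod 11).
    Reduce coefficients mod 11: 5·t ≡ 0 (mod 11).
    The inverse of 5 mod 11 is 9 (since 5·9 = 45 = 4·11 + 1), so t ≡ 9·0 = 0 ≡ 0 (mod 11).
    Then x = 254 + 665·0 = 254, valid modulo lcm(665, 11) = 7315: x ≡ 254 (mod 7315).
  Combine with x ≡ 10 (mod 16); new modulus lcm = 117040.
    Write x = 254 + 7315·t and substitute into x ≡ 10 (mod 16): 7315·t ≡ 10 − 254 = -244 (mod 16).
    Reduce coefficients mod 16: 3·t ≡ 12 (mod 16).
    The inverse of 3 mod 16 is 11 (since 3·11 = 33 = 2·16 + 1), so t ≡ 11·12 = 132 ≡ 4 (mod 16).
    Then x = 254 + 7315·4 = 29514, valid modulo lcm(7315, 16) = 117040: x ≡ 29514 (mod 117040).
Verify against each original: 29514 mod 7 = 2, 29514 mod 5 = 4, 29514 mod 19 = 7, 29514 mod 11 = 1, 29514 mod 16 = 10.

x ≡ 29514 (mod 117040).


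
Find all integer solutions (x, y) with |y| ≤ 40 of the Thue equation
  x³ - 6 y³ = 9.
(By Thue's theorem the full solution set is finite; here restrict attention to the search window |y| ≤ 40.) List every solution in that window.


The equation is x³ - 6y³ = 9. For fixed y, x³ = 6·y³ + 9, so a solution requires the RHS to be a perfect cube.
Strategy: iterate y from -40 to 40, compute RHS = 6·y³ + 9, and check whether it is a (positive or negative) perfect cube.
Check small values of y:
  y = 0: RHS = 9 is not a perfect cube.
  y = 1: RHS = 15 is not a perfect cube.
  y = -1: RHS = 3 is not a perfect cube.
  y = 2: RHS = 57 is not a perfect cube.
  y = -2: RHS = -39 is not a perfect cube.
  y = 3: RHS = 171 is not a perfect cube.
  y = -3: RHS = -153 is not a perfect cube.
Continuing the search up to |y| = 40 finds no solutions either.
No (x, y) in the scanned range satisfies the equation.

No integer solutions with |y| ≤ 40.


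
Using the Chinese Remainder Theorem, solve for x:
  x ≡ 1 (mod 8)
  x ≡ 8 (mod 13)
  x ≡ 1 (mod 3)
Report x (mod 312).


Moduli 8, 13, 3 are pairwise coprime; by CRT there is a unique solution modulo M = 8 · 13 · 3 = 312.
Solve pairwise, accumulating the modulus:
  Start with x ≡ 1 (mod 8).
  Combine with x ≡ 8 (mod 13): since gcd(8, 13) = 1, we get a unique residue mod 104.
    Write x = 1 + 8·t and substitute into x ≡ 8 (mod 13): 8·t ≡ 8 − 1 = 7 (mod 13).
    The inverse of 8 mod 13 is 5 (since 8·5 = 40 = 3·13 + 1), so t ≡ 5·7 = 35 ≡ 9 (mod 13).
    Then x = 1 + 8·9 = 73, valid modulo lcm(8, 13) = 104: x ≡ 73 (mod 104).
  Combine with x ≡ 1 (mod 3): since gcd(104, 3) = 1, we get a unique residue mod 312.
    Write x = 73 + 104·t and substitute into x ≡ 1 (mod 3): 104·t ≡ 1 − 73 = -72 (mod 3).
    Reduce coefficients mod 3: 2·t ≡ 0 (mod 3).
    The inverse of 2 mod 3 is 2 (since 2·2 = 4 = 1·3 + 1), so t ≡ 2·0 = 0 ≡ 0 (mod 3).
    Then x = 73 + 104·0 = 73, valid modulo lcm(104, 3) = 312: x ≡ 73 (mod 312).
Verify: 73 mod 8 = 1 ✓, 73 mod 13 = 8 ✓, 73 mod 3 = 1 ✓.

x ≡ 73 (mod 312).


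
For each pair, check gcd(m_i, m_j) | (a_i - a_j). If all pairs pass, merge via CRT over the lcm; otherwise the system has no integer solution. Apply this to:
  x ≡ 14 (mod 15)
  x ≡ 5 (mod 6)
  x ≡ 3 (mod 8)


Moduli 15, 6, 8 are not pairwise coprime, so CRT works modulo lcm(m_i) when all pairwise compatibility conditions hold.
Pairwise compatibility: gcd(m_i, m_j) must divide a_i - a_j for every pair.
Merge one congruence at a time:
  Start: x ≡ 14 (mod 15).
  Combine with x ≡ 5 (mod 6): gcd(15, 6) = 3; 5 - 14 = -9, which IS divisible by 3, so compatible.
    Write x = 14 + 15·t and substitute into x ≡ 5 (mod 6): 15·t ≡ 5 − 14 = -9 (mod 6).
    Divide the congruence (and modulus) by g = 3: 5·t ≡ -3 (mod 2).
    Reduce coefficients mod 2: 1·t ≡ 1 (mod 2).
    So t ≡ 1 (mod 2).
    Then x = 14 + 15·1 = 29, valid modulo lcm(15, 6) = 30: x ≡ 29 (mod 30).
  Combine with x ≡ 3 (mod 8): gcd(30, 8) = 2; 3 - 29 = -26, which IS divisible by 2, so compatible.
    Write x = 29 + 30·t and substitute into x ≡ 3 (mod 8): 30·t ≡ 3 − 29 = -26 (mod 8).
    Divide the congruence (and modulus) by g = 2: 15·t ≡ -13 (mod 4).
    Reduce coefficients mod 4: 3·t ≡ 3 (mod 4).
    The inverse of 3 mod 4 is 3 (since 3·3 = 9 = 2·4 + 1), so t ≡ 3·3 = 9 ≡ 1 (mod 4).
    Then x = 29 + 30·1 = 59, valid modulo lcm(30, 8) = 120: x ≡ 59 (mod 120).
Verify: 59 mod 15 = 14, 59 mod 6 = 5, 59 mod 8 = 3.

x ≡ 59 (mod 120).


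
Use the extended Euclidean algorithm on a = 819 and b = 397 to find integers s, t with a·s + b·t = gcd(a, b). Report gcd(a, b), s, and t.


Euclidean algorithm on (819, 397) — divide until remainder is 0:
  819 = 2 · 397 + 25
  397 = 15 · 25 + 22
  25 = 1 · 22 + 3
  22 = 7 · 3 + 1
  3 = 3 · 1 + 0
gcd(819, 397) = 1.
Track Bezout coefficients alongside the remainders: start with r₀ = 819 = a·1 + b·0 (s = 1, t = 0) and r₁ = 397 = a·0 + b·1 (s = 0, t = 1); each new remainder r_{k+1} = r_{k-1} − q_k·r_k inherits s_{k+1} = s_{k-1} − q_k·s_k, t_{k+1} = t_{k-1} − q_k·t_k, so r_k = a·s_k + b·t_k at every step:
  q = 2: r = 25, s = 1 − 2·0 = 1, t = 0 − 2·1 = -2  (check: 819·1 + 397·(-2) = 25)
  q = 15: r = 22, s = 0 − 15·1 = -15, t = 1 − 15·(-2) = 31  (check: 819·(-15) + 397·31 = 22)
  q = 1: r = 3, s = 1 − 1·(-15) = 16, t = -2 − 1·31 = -33  (check: 819·16 + 397·(-33) = 3)
  q = 7: r = 1, s = -15 − 7·16 = -127, t = 31 − 7·(-33) = 262  (check: 819·(-127) + 397·262 = 1)
The row with r = 1 (the gcd) gives the Bezout coefficients s = -127, t = 262.
Result: 819 · (-127) + 397 · (262) = 1.

gcd(819, 397) = 1; s = -127, t = 262 (check: 819·(-127) + 397·262 = 1).


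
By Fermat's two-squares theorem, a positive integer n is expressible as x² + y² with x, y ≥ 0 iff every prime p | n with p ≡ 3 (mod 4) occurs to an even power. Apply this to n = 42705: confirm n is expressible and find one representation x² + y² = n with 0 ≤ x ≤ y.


Step 1: Factor n = 42705 = 3^2 · 5 · 13 · 73.
Step 2: Check the mod-4 condition on each prime factor: 3 ≡ 3 (mod 4), exponent 2 (must be even); 5 ≡ 1 (mod 4), exponent 1; 13 ≡ 1 (mod 4), exponent 1; 73 ≡ 1 (mod 4), exponent 1.
All primes ≡ 3 (mod 4) appear to even exponent (or don't appear), so by the two-squares theorem n IS expressible as a sum of two squares.
Step 3: Build a representation. Group n = k² · m with k = 3 and m = 5 · 13 · 73 = 4745 (a product of primes ≡ 1 (mod 4)); a representation of m scales to one of n via (k·x)² + (k·y)² = k²(x² + y²). Each prime p ≡ 1 (mod 4) is itself a sum of two squares; find a² by testing p − a² for a perfect square:
  5: 5 − 1² = 4 = 2² ⇒ 5 = 1² + 2².
  13: 13 − 1² = 12, 13 − 2² = 9 = 3² ⇒ 13 = 2² + 3².
  73: 73 − 1² = 72, 73 − 2² = 69, 73 − 3² = 64 = 8² ⇒ 73 = 3² + 8².
  Combine using the Brahmagupta–Fibonacci identity (a² + b²)(c² + d²) = (ac − bd)² + (ad + bc)² = (ac + bd)² + (ad − bc)²:
  5 · 13 = 65: from (1² + 2²)(2² + 3²), take (1·2 − 2·3, 1·3 + 2·2) = (2 − 6, 3 + 4) = (-4, 7); dropping signs (only squares matter) gives (4, 7); check 4² + 7² = 16 + 49 = 65 ✓.
  65 · 73 = 4745: from (4² + 7²)(3² + 8²), take (4·3 − 7·8, 4·8 + 7·3) = (12 − 56, 32 + 21) = (-44, 53); dropping signs (only squares matter) gives (44, 53); check 44² + 53² = 1936 + 2809 = 4745 ✓.
  Scale by k = 3: (3·44, 3·53) = (132, 159).
Step 4: Order so x ≤ y and verify: 132² + 159² = 17424 + 25281 = 42705 = n. ✓

n = 42705 = 132² + 159² (one valid representation with x ≤ y).


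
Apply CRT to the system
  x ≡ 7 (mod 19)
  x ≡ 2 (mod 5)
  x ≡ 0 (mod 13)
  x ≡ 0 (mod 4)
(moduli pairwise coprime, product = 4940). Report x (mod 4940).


Product of moduli M = 19 · 5 · 13 · 4 = 4940.
Merge one congruence at a time:
  Start: x ≡ 7 (mod 19).
  Combine with x ≡ 2 (mod 5); new modulus lcm = 95.
    Write x = 7 + 19·t and substitute into x ≡ 2 (mod 5): 19·t ≡ 2 − 7 = -5 (mod 5).
    Reduce coefficients mod 5: 4·t ≡ 0 (mod 5).
    The inverse of 4 mod 5 is 4 (since 4·4 = 16 = 3·5 + 1), so t ≡ 4·0 = 0 ≡ 0 (mod 5).
    Then x = 7 + 19·0 = 7, valid modulo lcm(19, 5) = 95: x ≡ 7 (mod 95).
  Combine with x ≡ 0 (mod 13); new modulus lcm = 1235.
    Write x = 7 + 95·t and substitute into x ≡ 0 (mod 13): 95·t ≡ 0 − 7 = -7 (mod 13).
    Reduce coefficients mod 13: 4·t ≡ 6 (mod 13).
    The inverse of 4 mod 13 is 10 (since 4·10 = 40 = 3·13 + 1), so t ≡ 10·6 = 60 ≡ 8 (mod 13).
    Then x = 7 + 95·8 = 767, valid modulo lcm(95, 13) = 1235: x ≡ 767 (mod 1235).
  Combine with x ≡ 0 (mod 4); new modulus lcm = 4940.
    Write x = 767 + 1235·t and substitute into x ≡ 0 (mod 4): 1235·t ≡ 0 − 767 = -767 (mod 4).
    Reduce coefficients mod 4: 3·t ≡ 1 (mod 4).
    The inverse of 3 mod 4 is 3 (since 3·3 = 9 = 2·4 + 1), so t ≡ 3·1 = 3 ≡ 3 (mod 4).
    Then x = 767 + 1235·3 = 4472, valid modulo lcm(1235, 4) = 4940: x ≡ 4472 (mod 4940).
Verify against each original: 4472 mod 19 = 7, 4472 mod 5 = 2, 4472 mod 13 = 0, 4472 mod 4 = 0.

x ≡ 4472 (mod 4940).


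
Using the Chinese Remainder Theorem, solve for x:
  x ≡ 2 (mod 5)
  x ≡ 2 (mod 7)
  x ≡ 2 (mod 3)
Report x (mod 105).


Moduli 5, 7, 3 are pairwise coprime; by CRT there is a unique solution modulo M = 5 · 7 · 3 = 105.
Solve pairwise, accumulating the modulus:
  Start with x ≡ 2 (mod 5).
  Combine with x ≡ 2 (mod 7): since gcd(5, 7) = 1, we get a unique residue mod 35.
    Write x = 2 + 5·t and substitute into x ≡ 2 (mod 7): 5·t ≡ 2 − 2 = 0 (mod 7).
    The inverse of 5 mod 7 is 3 (since 5·3 = 15 = 2·7 + 1), so t ≡ 3·0 = 0 ≡ 0 (mod 7).
    Then x = 2 + 5·0 = 2, valid modulo lcm(5, 7) = 35: x ≡ 2 (mod 35).
  Combine with x ≡ 2 (mod 3): since gcd(35, 3) = 1, we get a unique residue mod 105.
    Write x = 2 + 35·t and substitute into x ≡ 2 (mod 3): 35·t ≡ 2 − 2 = 0 (mod 3).
    Reduce coefficients mod 3: 2·t ≡ 0 (mod 3).
    The inverse of 2 mod 3 is 2 (since 2·2 = 4 = 1·3 + 1), so t ≡ 2·0 = 0 ≡ 0 (mod 3).
    Then x = 2 + 35·0 = 2, valid modulo lcm(35, 3) = 105: x ≡ 2 (mod 105).
Verify: 2 mod 5 = 2 ✓, 2 mod 7 = 2 ✓, 2 mod 3 = 2 ✓.

x ≡ 2 (mod 105).


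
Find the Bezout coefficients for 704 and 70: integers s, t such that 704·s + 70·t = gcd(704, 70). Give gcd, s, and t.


Euclidean algorithm on (704, 70) — divide until remainder is 0:
  704 = 10 · 70 + 4
  70 = 17 · 4 + 2
  4 = 2 · 2 + 0
gcd(704, 70) = 2.
Track Bezout coefficients alongside the remainders: start with r₀ = 704 = a·1 + b·0 (s = 1, t = 0) and r₁ = 70 = a·0 + b·1 (s = 0, t = 1); each new remainder r_{k+1} = r_{k-1} − q_k·r_k inherits s_{k+1} = s_{k-1} − q_k·s_k, t_{k+1} = t_{k-1} − q_k·t_k, so r_k = a·s_k + b·t_k at every step:
  q = 10: r = 4, s = 1 − 10·0 = 1, t = 0 − 10·1 = -10  (check: 704·1 + 70·(-10) = 4)
  q = 17: r = 2, s = 0 − 17·1 = -17, t = 1 − 17·(-10) = 171  (check: 704·(-17) + 70·171 = 2)
The row with r = 2 (the gcd) gives the Bezout coefficients s = -17, t = 171.
Result: 704 · (-17) + 70 · (171) = 2.

gcd(704, 70) = 2; s = -17, t = 171 (check: 704·(-17) + 70·171 = 2).


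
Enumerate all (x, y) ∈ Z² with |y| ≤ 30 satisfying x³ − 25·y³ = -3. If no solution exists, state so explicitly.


The equation is x³ - 25y³ = -3. For fixed y, x³ = 25·y³ − 3, so a solution requires the RHS to be a perfect cube.
Strategy: iterate y from -30 to 30, compute RHS = 25·y³ − 3, and check whether it is a (positive or negative) perfect cube.
Check small values of y:
  y = 0: RHS = -3 is not a perfect cube.
  y = 1: RHS = 22 is not a perfect cube.
  y = -1: RHS = -28 is not a perfect cube.
  y = 2: RHS = 197 is not a perfect cube.
  y = -2: RHS = -203 is not a perfect cube.
  y = 3: RHS = 672 is not a perfect cube.
  y = -3: RHS = -678 is not a perfect cube.
Continuing the search up to |y| = 30 finds no solutions either.
No (x, y) in the scanned range satisfies the equation.

No integer solutions with |y| ≤ 30.


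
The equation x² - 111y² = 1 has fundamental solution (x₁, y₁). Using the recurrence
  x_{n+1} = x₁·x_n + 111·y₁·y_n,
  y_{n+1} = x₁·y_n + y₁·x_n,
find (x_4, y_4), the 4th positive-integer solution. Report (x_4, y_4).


Step 1: Find the fundamental solution (x₁, y₁) of x² - 111y² = 1.
  Expand √111 as a continued fraction. a₀ = ⌊√111⌋ = 10; iterate m_{k+1} = d_k·a_k − m_k, d_{k+1} = (111 − m_{k+1}²)/d_k, a_{k+1} = ⌊(a₀ + m_{k+1})/d_{k+1}⌋ (starting m₀ = 0, d₀ = 1), with convergents p_k = a_k·p_{k-1} + p_{k-2}, q_k = a_k·q_{k-1} + q_{k-2} (p₋₁ = 1, q₋₁ = 0):
  k = 0: a₀ = 10; p₀/q₀ = 10/1; p₀² − 111·q₀² = 100 − 111 = -11.
  k = 1: m = 10, d = 11, a = ⌊(10 + 10)/11⌋ = 1; p/q = (1·10 + 1)/(1·1 + 0) = 11/1; p² − 111·q² = 121 − 111 = 10.
  k = 2: m = 1, d = 10, a = ⌊(10 + 1)/10⌋ = 1; p/q = (1·11 + 10)/(1·1 + 1) = 21/2; p² − 111·q² = 441 − 444 = -3.
  k = 3: m = 9, d = 3, a = ⌊(10 + 9)/3⌋ = 6; p/q = (6·21 + 11)/(6·2 + 1) = 137/13; p² − 111·q² = 18769 − 18759 = 10.
  k = 4: m = 9, d = 10, a = ⌊(10 + 9)/10⌋ = 1; p/q = (1·137 + 21)/(1·13 + 2) = 158/15; p² − 111·q² = 24964 − 24975 = -11.
  k = 5: m = 1, d = 11, a = ⌊(10 + 1)/11⌋ = 1; p/q = (1·158 + 137)/(1·15 + 13) = 295/28; p² − 111·q² = 87025 − 87024 = 1.
  The first convergent with p² − 111·q² = 1 gives the fundamental solution (x₁, y₁) = (295, 28).
Step 2: Apply the recurrence (x_{n+1}, y_{n+1}) = (x₁x_n + 111y₁y_n, x₁y_n + y₁x_n) repeatedly.
  From (x_1, y_1) = (295, 28): x_2 = 295·295 + 111·28·28 = 174049; y_2 = 295·28 + 28·295 = 16520.
  From (x_2, y_2) = (174049, 16520): x_3 = 295·174049 + 111·28·16520 = 102688615; y_3 = 295·16520 + 28·174049 = 9746772.
  From (x_3, y_3) = (102688615, 9746772): x_4 = 295·102688615 + 111·28·9746772 = 60586108801; y_4 = 295·9746772 + 28·102688615 = 5750578960.
Step 3: Verify x_4² - 111·y_4² = 3670676579646609657601 - 3670676579646609657600 = 1 (should be 1). ✓

(x_1, y_1) = (295, 28); (x_4, y_4) = (60586108801, 5750578960).


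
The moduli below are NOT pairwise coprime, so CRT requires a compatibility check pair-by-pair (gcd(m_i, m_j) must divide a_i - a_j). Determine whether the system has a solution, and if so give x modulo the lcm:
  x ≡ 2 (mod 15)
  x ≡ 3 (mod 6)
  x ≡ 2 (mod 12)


Moduli 15, 6, 12 are not pairwise coprime, so CRT works modulo lcm(m_i) when all pairwise compatibility conditions hold.
Pairwise compatibility: gcd(m_i, m_j) must divide a_i - a_j for every pair.
Merge one congruence at a time:
  Start: x ≡ 2 (mod 15).
  Combine with x ≡ 3 (mod 6): gcd(15, 6) = 3, and 3 - 2 = 1 is NOT divisible by 3.
    ⇒ system is inconsistent (no integer solution).

No solution (the system is inconsistent).


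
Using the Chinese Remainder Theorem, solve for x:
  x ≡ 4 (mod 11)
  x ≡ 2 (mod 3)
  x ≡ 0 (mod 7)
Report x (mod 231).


Moduli 11, 3, 7 are pairwise coprime; by CRT there is a unique solution modulo M = 11 · 3 · 7 = 231.
Solve pairwise, accumulating the modulus:
  Start with x ≡ 4 (mod 11).
  Combine with x ≡ 2 (mod 3): since gcd(11, 3) = 1, we get a unique residue mod 33.
    Write x = 4 + 11·t and substitute into x ≡ 2 (mod 3): 11·t ≡ 2 − 4 = -2 (mod 3).
    Reduce coefficients mod 3: 2·t ≡ 1 (mod 3).
    The inverse of 2 mod 3 is 2 (since 2·2 = 4 = 1·3 + 1), so t ≡ 2·1 = 2 ≡ 2 (mod 3).
    Then x = 4 + 11·2 = 26, valid modulo lcm(11, 3) = 33: x ≡ 26 (mod 33).
  Combine with x ≡ 0 (mod 7): since gcd(33, 7) = 1, we get a unique residue mod 231.
    Write x = 26 + 33·t and substitute into x ≡ 0 (mod 7): 33·t ≡ 0 − 26 = -26 (mod 7).
    Reduce coefficients mod 7: 5·t ≡ 2 (mod 7).
    The inverse of 5 mod 7 is 3 (since 5·3 = 15 = 2·7 + 1), so t ≡ 3·2 = 6 ≡ 6 (mod 7).
    Then x = 26 + 33·6 = 224, valid modulo lcm(33, 7) = 231: x ≡ 224 (mod 231).
Verify: 224 mod 11 = 4 ✓, 224 mod 3 = 2 ✓, 224 mod 7 = 0 ✓.

x ≡ 224 (mod 231).


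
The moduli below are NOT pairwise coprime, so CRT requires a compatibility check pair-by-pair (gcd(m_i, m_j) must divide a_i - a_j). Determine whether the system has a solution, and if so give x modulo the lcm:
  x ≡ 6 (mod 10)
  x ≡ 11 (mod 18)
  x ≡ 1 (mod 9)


Moduli 10, 18, 9 are not pairwise coprime, so CRT works modulo lcm(m_i) when all pairwise compatibility conditions hold.
Pairwise compatibility: gcd(m_i, m_j) must divide a_i - a_j for every pair.
Merge one congruence at a time:
  Start: x ≡ 6 (mod 10).
  Combine with x ≡ 11 (mod 18): gcd(10, 18) = 2, and 11 - 6 = 5 is NOT divisible by 2.
    ⇒ system is inconsistent (no integer solution).

No solution (the system is inconsistent).


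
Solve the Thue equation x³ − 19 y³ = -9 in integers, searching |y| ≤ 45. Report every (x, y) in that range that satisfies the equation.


The equation is x³ - 19y³ = -9. For fixed y, x³ = 19·y³ − 9, so a solution requires the RHS to be a perfect cube.
Strategy: iterate y from -45 to 45, compute RHS = 19·y³ − 9, and check whether it is a (positive or negative) perfect cube.
Check small values of y:
  y = 0: RHS = -9 is not a perfect cube.
  y = 1: RHS = 10 is not a perfect cube.
  y = -1: RHS = -28 is not a perfect cube.
  y = 2: RHS = 143 is not a perfect cube.
  y = -2: RHS = -161 is not a perfect cube.
  y = 3: RHS = 504 is not a perfect cube.
  y = -3: RHS = -522 is not a perfect cube.
Continuing the search up to |y| = 45 finds no solutions either.
No (x, y) in the scanned range satisfies the equation.

No integer solutions with |y| ≤ 45.


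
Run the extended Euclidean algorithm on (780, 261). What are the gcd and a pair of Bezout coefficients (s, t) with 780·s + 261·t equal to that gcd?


Euclidean algorithm on (780, 261) — divide until remainder is 0:
  780 = 2 · 261 + 258
  261 = 1 · 258 + 3
  258 = 86 · 3 + 0
gcd(780, 261) = 3.
Track Bezout coefficients alongside the remainders: start with r₀ = 780 = a·1 + b·0 (s = 1, t = 0) and r₁ = 261 = a·0 + b·1 (s = 0, t = 1); each new remainder r_{k+1} = r_{k-1} − q_k·r_k inherits s_{k+1} = s_{k-1} − q_k·s_k, t_{k+1} = t_{k-1} − q_k·t_k, so r_k = a·s_k + b·t_k at every step:
  q = 2: r = 258, s = 1 − 2·0 = 1, t = 0 − 2·1 = -2  (check: 780·1 + 261·(-2) = 258)
  q = 1: r = 3, s = 0 − 1·1 = -1, t = 1 − 1·(-2) = 3  (check: 780·(-1) + 261·3 = 3)
The row with r = 3 (the gcd) gives the Bezout coefficients s = -1, t = 3.
Result: 780 · (-1) + 261 · (3) = 3.

gcd(780, 261) = 3; s = -1, t = 3 (check: 780·(-1) + 261·3 = 3).


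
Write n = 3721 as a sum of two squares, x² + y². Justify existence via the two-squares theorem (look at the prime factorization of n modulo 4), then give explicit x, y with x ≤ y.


Step 1: Factor n = 3721 = 61^2.
Step 2: Check the mod-4 condition on each prime factor: 61 ≡ 1 (mod 4), exponent 2.
All primes ≡ 3 (mod 4) appear to even exponent (or don't appear), so by the two-squares theorem n IS expressible as a sum of two squares.
Step 3: Build a representation. Here n = 61 · 61 is a product of primes ≡ 1 (mod 4). Each prime p ≡ 1 (mod 4) is itself a sum of two squares; find a² by testing p − a² for a perfect square:
  61: 61 − 1² = 60, 61 − 2² = 57, 61 − 3² = 52, 61 − 4² = 45, 61 − 5² = 36 = 6² ⇒ 61 = 5² + 6².
  Combine using the Brahmagupta–Fibonacci identity (a² + b²)(c² + d²) = (ac − bd)² + (ad + bc)² = (ac + bd)² + (ad − bc)²:
  61 · 61 = 3721: from (5² + 6²)(5² + 6²), take (5·5 − 6·6, 5·6 + 6·5) = (25 − 36, 30 + 30) = (-11, 60); dropping signs (only squares matter) gives (11, 60); check 11² + 60² = 121 + 3600 = 3721 ✓.
Step 4: Order so x ≤ y and verify: 11² + 60² = 121 + 3600 = 3721 = n. ✓

n = 3721 = 11² + 60² (one valid representation with x ≤ y).


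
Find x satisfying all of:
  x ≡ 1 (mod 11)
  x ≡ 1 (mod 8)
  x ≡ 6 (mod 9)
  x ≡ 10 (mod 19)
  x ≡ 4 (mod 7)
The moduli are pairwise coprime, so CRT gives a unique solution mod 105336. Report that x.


Product of moduli M = 11 · 8 · 9 · 19 · 7 = 105336.
Merge one congruence at a time:
  Start: x ≡ 1 (mod 11).
  Combine with x ≡ 1 (mod 8); new modulus lcm = 88.
    Write x = 1 + 11·t and substitute into x ≡ 1 (mod 8): 11·t ≡ 1 − 1 = 0 (mod 8).
    Reduce coefficients mod 8: 3·t ≡ 0 (mod 8).
    The inverse of 3 mod 8 is 3 (since 3·3 = 9 = 1·8 + 1), so t ≡ 3·0 = 0 ≡ 0 (mod 8).
    Then x = 1 + 11·0 = 1, valid modulo lcm(11, 8) = 88: x ≡ 1 (mod 88).
  Combine with x ≡ 6 (mod 9); new modulus lcm = 792.
    Write x = 1 + 88·t and substitute into x ≡ 6 (mod 9): 88·t ≡ 6 − 1 = 5 (mod 9).
    Reduce coefficients mod 9: 7·t ≡ 5 (mod 9).
    The inverse of 7 mod 9 is 4 (since 7·4 = 28 = 3·9 + 1), so t ≡ 4·5 = 20 ≡ 2 (mod 9).
    Then x = 1 + 88·2 = 177, valid modulo lcm(88, 9) = 792: x ≡ 177 (mod 792).
  Combine with x ≡ 10 (mod 19); new modulus lcm = 15048.
    Write x = 177 + 792·t and substitute into x ≡ 10 (mod 19): 792·t ≡ 10 − 177 = -167 (mod 19).
    Reduce coefficients mod 19: 13·t ≡ 4 (mod 19).
    The inverse of 13 mod 19 is 3 (since 13·3 = 39 = 2·19 + 1), so t ≡ 3·4 = 12 ≡ 12 (mod 19).
    Then x = 177 + 792·12 = 9681, valid modulo lcm(792, 19) = 15048: x ≡ 9681 (mod 15048).
  Combine with x ≡ 4 (mod 7); new modulus lcm = 105336.
    Write x = 9681 + 15048·t and substitute into x ≡ 4 (mod 7): 15048·t ≡ 4 − 9681 = -9677 (mod 7).
    Reduce coefficients mod 7: 5·t ≡ 4 (mod 7).
    The inverse of 5 mod 7 is 3 (since 5·3 = 15 = 2·7 + 1), so t ≡ 3·4 = 12 ≡ 5 (mod 7).
    Then x = 9681 + 15048·5 = 84921, valid modulo lcm(15048, 7) = 105336: x ≡ 84921 (mod 105336).
Verify against each original: 84921 mod 11 = 1, 84921 mod 8 = 1, 84921 mod 9 = 6, 84921 mod 19 = 10, 84921 mod 7 = 4.

x ≡ 84921 (mod 105336).


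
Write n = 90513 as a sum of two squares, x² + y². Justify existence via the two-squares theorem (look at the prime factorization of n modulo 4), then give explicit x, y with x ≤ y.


Step 1: Factor n = 90513 = 3^2 · 89 · 113.
Step 2: Check the mod-4 condition on each prime factor: 3 ≡ 3 (mod 4), exponent 2 (must be even); 89 ≡ 1 (mod 4), exponent 1; 113 ≡ 1 (mod 4), exponent 1.
All primes ≡ 3 (mod 4) appear to even exponent (or don't appear), so by the two-squares theorem n IS expressible as a sum of two squares.
Step 3: Build a representation. Group n = k² · m with k = 3 and m = 89 · 113 = 10057 (a product of primes ≡ 1 (mod 4)); a representation of m scales to one of n via (k·x)² + (k·y)² = k²(x² + y²). Each prime p ≡ 1 (mod 4) is itself a sum of two squares; find a² by testing p − a² for a perfect square:
  89: 89 − 1² = 88, 89 − 2² = 85, 89 − 3² = 80, 89 − 4² = 73, 89 − 5² = 64 = 8² ⇒ 89 = 5² + 8².
  113: 113 − 1² = 112, 113 − 2² = 109, 113 − 3² = 104, 113 − 4² = 97, 113 − 5² = 88, 113 − 6² = 77, 113 − 7² = 64 = 8² ⇒ 113 = 7² + 8².
  Combine using the Brahmagupta–Fibonacci identity (a² + b²)(c² + d²) = (ac − bd)² + (ad + bc)² = (ac + bd)² + (ad − bc)²:
  89 · 113 = 10057: from (5² + 8²)(7² + 8²), take (5·7 − 8·8, 5·8 + 8·7) = (35 − 64, 40 + 56) = (-29, 96); dropping signs (only squares matter) gives (29, 96); check 29² + 96² = 841 + 9216 = 10057 ✓.
  Scale by k = 3: (3·29, 3·96) = (87, 288).
Step 4: Order so x ≤ y and verify: 87² + 288² = 7569 + 82944 = 90513 = n. ✓

n = 90513 = 87² + 288² (one valid representation with x ≤ y).


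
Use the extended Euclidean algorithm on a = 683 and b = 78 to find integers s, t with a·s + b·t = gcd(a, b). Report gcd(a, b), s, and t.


Euclidean algorithm on (683, 78) — divide until remainder is 0:
  683 = 8 · 78 + 59
  78 = 1 · 59 + 19
  59 = 3 · 19 + 2
  19 = 9 · 2 + 1
  2 = 2 · 1 + 0
gcd(683, 78) = 1.
Track Bezout coefficients alongside the remainders: start with r₀ = 683 = a·1 + b·0 (s = 1, t = 0) and r₁ = 78 = a·0 + b·1 (s = 0, t = 1); each new remainder r_{k+1} = r_{k-1} − q_k·r_k inherits s_{k+1} = s_{k-1} − q_k·s_k, t_{k+1} = t_{k-1} − q_k·t_k, so r_k = a·s_k + b·t_k at every step:
  q = 8: r = 59, s = 1 − 8·0 = 1, t = 0 − 8·1 = -8  (check: 683·1 + 78·(-8) = 59)
  q = 1: r = 19, s = 0 − 1·1 = -1, t = 1 − 1·(-8) = 9  (check: 683·(-1) + 78·9 = 19)
  q = 3: r = 2, s = 1 − 3·(-1) = 4, t = -8 − 3·9 = -35  (check: 683·4 + 78·(-35) = 2)
  q = 9: r = 1, s = -1 − 9·4 = -37, t = 9 − 9·(-35) = 324  (check: 683·(-37) + 78·324 = 1)
The row with r = 1 (the gcd) gives the Bezout coefficients s = -37, t = 324.
Result: 683 · (-37) + 78 · (324) = 1.

gcd(683, 78) = 1; s = -37, t = 324 (check: 683·(-37) + 78·324 = 1).


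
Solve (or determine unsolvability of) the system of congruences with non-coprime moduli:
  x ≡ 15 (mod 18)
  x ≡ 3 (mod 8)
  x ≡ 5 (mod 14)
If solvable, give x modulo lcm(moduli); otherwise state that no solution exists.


Moduli 18, 8, 14 are not pairwise coprime, so CRT works modulo lcm(m_i) when all pairwise compatibility conditions hold.
Pairwise compatibility: gcd(m_i, m_j) must divide a_i - a_j for every pair.
Merge one congruence at a time:
  Start: x ≡ 15 (mod 18).
  Combine with x ≡ 3 (mod 8): gcd(18, 8) = 2; 3 - 15 = -12, which IS divisible by 2, so compatible.
    Write x = 15 + 18·t and substitute into x ≡ 3 (mod 8): 18·t ≡ 3 − 15 = -12 (mod 8).
    Divide the congruence (and modulus) by g = 2: 9·t ≡ -6 (mod 4).
    Reduce coefficients mod 4: 1·t ≡ 2 (mod 4).
    So t ≡ 2 (mod 4).
    Then x = 15 + 18·2 = 51, valid modulo lcm(18, 8) = 72: x ≡ 51 (mod 72).
  Combine with x ≡ 5 (mod 14): gcd(72, 14) = 2; 5 - 51 = -46, which IS divisible by 2, so compatible.
    Write x = 51 + 72·t and substitute into x ≡ 5 (mod 14): 72·t ≡ 5 − 51 = -46 (mod 14).
    Divide the congruence (and modulus) by g = 2: 36·t ≡ -23 (mod 7).
    Reduce coefficients mod 7: 1·t ≡ 5 (mod 7).
    So t ≡ 5 (mod 7).
    Then x = 51 + 72·5 = 411, valid modulo lcm(72, 14) = 504: x ≡ 411 (mod 504).
Verify: 411 mod 18 = 15, 411 mod 8 = 3, 411 mod 14 = 5.

x ≡ 411 (mod 504).
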